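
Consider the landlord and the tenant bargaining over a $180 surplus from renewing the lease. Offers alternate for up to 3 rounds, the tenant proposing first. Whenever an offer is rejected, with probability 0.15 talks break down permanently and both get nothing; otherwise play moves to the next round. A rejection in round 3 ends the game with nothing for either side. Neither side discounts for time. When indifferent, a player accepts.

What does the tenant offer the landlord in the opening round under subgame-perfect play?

By backward induction:
Round 3 (the tenant proposes): rejection yields 0 for the landlord; the tenant offers 0 and keeps 180.
Round 2 (the landlord proposes): rejecting gives the tenant an expected 0.85 × 180 = 153. The landlord offers 153 and keeps 180 − 153 = 27.
Round 1 (the tenant proposes): rejecting gives the landlord an expected 0.85 × 27 = 22.95; the tenant offers that and keeps 157.05.

22.95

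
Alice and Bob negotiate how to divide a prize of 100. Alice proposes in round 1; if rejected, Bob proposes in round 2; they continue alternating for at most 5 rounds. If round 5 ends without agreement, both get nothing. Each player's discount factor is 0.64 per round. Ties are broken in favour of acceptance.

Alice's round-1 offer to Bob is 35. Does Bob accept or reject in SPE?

Round 5 (Alice proposes): rejection yields 0 for Bob; Alice offers 0 and keeps 100.
Round 4 (Bob proposes): Alice can get 100 next round, worth 0.64 × 100 = 64 now. Bob offers 64 and keeps 100 − 64 = 36.
Round 3 (Alice proposes): Bob can get 36 next round, worth 0.64 × 36 = 23.04 now; Alice offers that and keeps 76.96.
Round 2 (Bob proposes): Alice can get 76.96 next round, worth 0.64 × 76.96 = 49.2544 now. Bob offers 49.2544 and keeps 100 − 49.2544 = 50.7456.
So by rejecting in round 1, Bob gets 50.7456 next round, worth 0.64 × 50.7456 = 32.477184 now.
Offer 35 ≥ 32.477184, so Bob accepts.

Accept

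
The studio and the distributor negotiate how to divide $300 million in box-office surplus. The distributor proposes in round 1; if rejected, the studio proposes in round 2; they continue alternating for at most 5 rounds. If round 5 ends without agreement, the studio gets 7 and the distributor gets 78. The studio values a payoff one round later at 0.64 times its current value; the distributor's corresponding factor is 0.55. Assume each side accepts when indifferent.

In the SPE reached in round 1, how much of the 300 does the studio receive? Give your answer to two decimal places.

Round 5 (the distributor proposes): the studio gets 7 if talks fail, so the distributor offers 7 and keeps 293.
Round 4 (the studio proposes): the distributor can get 293 next round, worth 0.55 × 293 = 161.15 now; the studio offers that and keeps 138.85.
Round 3 (the distributor proposes): the studio can get 138.85 next round, worth 0.64 × 138.85 = 88.864 now, so the distributor offers 88.864, keeping 211.136.
Round 2 (the studio proposes): the distributor can get 211.136 next round, worth 0.55 × 211.136 = 116.1248 now, so the studio offers 116.1248, keeping 183.8752.
Round 1 (the distributor proposes): the studio can get 183.8752 next round, worth 0.64 × 183.8752 = 117.680128 now; the distributor offers that and keeps 182.319872.

117.68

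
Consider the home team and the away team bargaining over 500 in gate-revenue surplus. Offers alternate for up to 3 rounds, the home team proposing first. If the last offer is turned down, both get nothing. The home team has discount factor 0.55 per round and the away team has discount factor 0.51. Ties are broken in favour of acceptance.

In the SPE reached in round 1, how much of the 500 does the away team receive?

Round 3 (the home team proposes): rejection yields 0 for the away team; the home team offers 0 and keeps 500.
Round 2 (the away team proposes): the home team can get 500 next round, worth 0.55 × 500 = 275 now, so the away team offers 275, keeping 225.
Round 1 (the home team proposes): the away team can get 225 next round, worth 0.51 × 225 = 114.75 now; the home team offers that and keeps 385.25.

114.75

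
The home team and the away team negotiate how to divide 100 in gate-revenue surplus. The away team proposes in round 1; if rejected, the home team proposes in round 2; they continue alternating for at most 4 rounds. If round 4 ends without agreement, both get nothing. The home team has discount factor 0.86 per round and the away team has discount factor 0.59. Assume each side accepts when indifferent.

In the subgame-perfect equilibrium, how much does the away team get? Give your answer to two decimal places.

21.10

Round 4 (the home team proposes): the away team will accept anything ≥ 0, so the home team offers 0 and keeps 100.
Round 3 (the away team proposes): the home team can get 100 next round, worth 0.86 × 100 = 86 now; the away team offers that and keeps 14.
Round 2 (the home team proposes): the away team can get 14 next round, worth 0.59 × 14 = 8.26 now. The home team offers 8.26 and keeps 100 − 8.26 = 91.74.
Round 1 (the away team proposes): the home team can get 91.74 next round, worth 0.86 × 91.74 = 78.8964 now. The away team offers 78.8964 and keeps 100 − 78.8964 = 21.1036.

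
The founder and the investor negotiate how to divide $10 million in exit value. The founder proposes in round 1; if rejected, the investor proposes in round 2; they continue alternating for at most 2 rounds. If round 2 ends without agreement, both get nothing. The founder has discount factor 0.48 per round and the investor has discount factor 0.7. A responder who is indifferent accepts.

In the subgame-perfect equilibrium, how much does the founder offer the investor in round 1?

7

Round 2 (the investor proposes): rejection yields 0 for the founder; the investor offers 0 and keeps 10.
Round 1 (the founder proposes): the investor can get 10 next round, worth 0.7 × 10 = 7 now; the founder offers that and keeps 3.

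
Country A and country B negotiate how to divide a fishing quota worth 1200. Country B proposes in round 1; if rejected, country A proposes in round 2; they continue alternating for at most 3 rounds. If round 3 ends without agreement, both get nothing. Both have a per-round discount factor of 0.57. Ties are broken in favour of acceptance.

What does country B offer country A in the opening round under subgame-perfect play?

294.12

By backward induction:
Round 3 (country B proposes): rejection yields 0 for country A; country B offers 0 and keeps 1200.
Round 2 (country A proposes): country B can get 1200 next round, worth 0.57 × 1200 = 684 now; country A offers that and keeps 516.
Round 1 (country B proposes): country A can get 516 next round, worth 0.57 × 516 = 294.12 now, so country B offers 294.12, keeping 905.88.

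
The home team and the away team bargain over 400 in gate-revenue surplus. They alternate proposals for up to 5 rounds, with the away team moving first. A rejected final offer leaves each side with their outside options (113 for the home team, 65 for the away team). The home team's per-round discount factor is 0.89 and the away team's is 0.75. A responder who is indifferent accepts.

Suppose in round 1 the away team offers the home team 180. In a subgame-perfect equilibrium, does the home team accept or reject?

Reject

Round 5 (the away team proposes): the home team gets 113 if talks fail, so the away team offers 113 and keeps 287.
Round 4 (the home team proposes): the away team can get 287 next round, worth 0.75 × 287 = 215.25 now; the home team offers that and keeps 184.75.
Round 3 (the away team proposes): the home team can get 184.75 next round, worth 0.89 × 184.75 = 164.4275 now; the away team offers that and keeps 235.5725.
Round 2 (the home team proposes): the away team can get 235.5725 next round, worth 0.75 × 235.5725 = 176.679375 now; the home team offers that and keeps 223.320625.
So by rejecting in round 1, the home team gets 223.320625 next round, worth 0.89 × 223.320625 = 198.75535625 now.
Offer 180 < 198.75535625, so the home team rejects.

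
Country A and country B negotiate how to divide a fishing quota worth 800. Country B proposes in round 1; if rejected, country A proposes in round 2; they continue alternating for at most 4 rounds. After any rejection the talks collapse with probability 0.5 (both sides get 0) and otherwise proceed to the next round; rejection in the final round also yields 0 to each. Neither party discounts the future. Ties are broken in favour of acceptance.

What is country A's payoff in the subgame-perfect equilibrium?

Round 4 (country A proposes): country B will accept anything ≥ 0, so country A offers 0 and keeps 800.
Round 3 (country B proposes): rejecting gives country A an expected 0.5 × 800 = 400; country B offers that and keeps 400.
Round 2 (country A proposes): rejecting gives country B an expected 0.5 × 400 = 200. Country A offers 200 and keeps 800 − 200 = 600.
Round 1 (country B proposes): rejecting gives country A an expected 0.5 × 600 = 300; country B offers that and keeps 500.

300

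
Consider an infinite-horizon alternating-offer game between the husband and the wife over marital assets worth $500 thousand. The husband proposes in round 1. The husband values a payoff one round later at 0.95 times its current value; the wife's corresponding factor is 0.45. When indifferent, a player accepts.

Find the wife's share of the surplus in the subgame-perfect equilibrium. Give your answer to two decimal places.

19.65

In a stationary SPE each proposer offers the other exactly their discounted continuation value.
If the husband keeps x when proposing and the wife keeps y when proposing, then x = 500 − 0.45y and y = 500 − 0.95x.
Solving: x = 500(1 − 0.45) / (1 − 0.95·0.45) = 275 / 0.5725 ≈ 480.3493.
The wife gets 500 − 480.3493 ≈ 19.6507.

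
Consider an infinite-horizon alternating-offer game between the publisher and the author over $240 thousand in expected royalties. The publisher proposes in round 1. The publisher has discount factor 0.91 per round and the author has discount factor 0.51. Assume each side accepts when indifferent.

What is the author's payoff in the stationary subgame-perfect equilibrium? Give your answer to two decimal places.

20.56

Let x be the publisher's share when the publisher proposes and y be the author's share when the author proposes.
The author accepts iff offered ≥ 0.51·y, so x = 240 − 0.51y. Symmetrically y = 240 − 0.91x.
Substituting: x = 240 − 0.51(240 − 0.91x), giving x(1 − 0.91·0.51) = 240(1 − 0.51).
So x = 240 × 0.49 / 0.5359 ≈ 219.4439, and the author receives 240 − x ≈ 20.5561.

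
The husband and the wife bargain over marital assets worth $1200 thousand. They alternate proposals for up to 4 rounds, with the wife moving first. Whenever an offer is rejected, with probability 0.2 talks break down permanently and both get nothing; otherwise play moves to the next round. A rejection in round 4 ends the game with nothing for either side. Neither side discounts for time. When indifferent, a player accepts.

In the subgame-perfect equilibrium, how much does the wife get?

393.6

Round 4 (the husband proposes): rejection yields 0 for the wife; the husband offers 0 and keeps 1200.
Round 3 (the wife proposes): rejecting gives the husband an expected 0.8 × 1200 = 960, so the wife offers 960, keeping 240.
Round 2 (the husband proposes): rejecting gives the wife an expected 0.8 × 240 = 192; the husband offers that and keeps 1008.
Round 1 (the wife proposes): rejecting gives the husband an expected 0.8 × 1008 = 806.4. The wife offers 806.4 and keeps 1200 − 806.4 = 393.6.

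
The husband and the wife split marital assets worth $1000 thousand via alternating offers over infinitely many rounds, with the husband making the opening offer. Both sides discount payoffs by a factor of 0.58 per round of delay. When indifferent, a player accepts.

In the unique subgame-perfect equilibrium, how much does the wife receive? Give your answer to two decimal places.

367.09

In a stationary SPE each proposer offers the other exactly their discounted continuation value.
If the husband keeps x when proposing and the wife keeps y when proposing, then x = 1000 − 0.58y and y = 1000 − 0.58x.
Solving: x = 1000(1 − 0.58) / (1 − 0.58·0.58) = 420 / 0.6636 ≈ 632.9114.
The wife gets 1000 − 632.9114 ≈ 367.0886.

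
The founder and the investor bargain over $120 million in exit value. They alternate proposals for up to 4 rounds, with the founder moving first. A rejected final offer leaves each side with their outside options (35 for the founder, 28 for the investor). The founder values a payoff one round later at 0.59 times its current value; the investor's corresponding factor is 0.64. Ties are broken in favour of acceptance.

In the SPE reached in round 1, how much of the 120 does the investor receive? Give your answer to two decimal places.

52.03

Round 4 (the investor proposes): the founder gets 35 if talks fail, so the investor offers 35 and keeps 85.
Round 3 (the founder proposes): the investor can get 85 next round, worth 0.64 × 85 = 54.4 now, so the founder offers 54.4, keeping 65.6.
Round 2 (the investor proposes): the founder can get 65.6 next round, worth 0.59 × 65.6 = 38.704 now, so the investor offers 38.704, keeping 81.296.
Round 1 (the founder proposes): the investor can get 81.296 next round, worth 0.64 × 81.296 = 52.02944 now. The founder offers 52.02944 and keeps 120 − 52.02944 = 67.97056.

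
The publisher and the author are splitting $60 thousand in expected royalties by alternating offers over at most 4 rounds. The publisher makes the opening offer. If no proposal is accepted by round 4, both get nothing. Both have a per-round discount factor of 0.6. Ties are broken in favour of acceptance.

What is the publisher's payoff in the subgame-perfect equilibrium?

Round 4 (the author proposes): rejection yields 0 for the publisher; the author offers 0 and keeps 60.
Round 3 (the publisher proposes): the author can get 60 next round, worth 0.6 × 60 = 36 now. The publisher offers 36 and keeps 60 − 36 = 24.
Round 2 (the author proposes): the publisher can get 24 next round, worth 0.6 × 24 = 14.4 now; the author offers that and keeps 45.6.
Round 1 (the publisher proposes): the author can get 45.6 next round, worth 0.6 × 45.6 = 27.36 now, so the publisher offers 27.36, keeping 32.64.

32.64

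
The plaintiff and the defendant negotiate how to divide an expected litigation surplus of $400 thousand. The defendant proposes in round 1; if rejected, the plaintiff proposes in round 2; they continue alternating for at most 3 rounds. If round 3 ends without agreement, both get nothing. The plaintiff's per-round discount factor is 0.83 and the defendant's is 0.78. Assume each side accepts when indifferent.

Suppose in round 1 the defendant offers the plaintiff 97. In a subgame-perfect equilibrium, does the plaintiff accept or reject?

Accept

Round 3 (the defendant proposes): rejection yields 0 for the plaintiff; the defendant offers 0 and keeps 400.
Round 2 (the plaintiff proposes): the defendant can get 400 next round, worth 0.78 × 400 = 312 now. The plaintiff offers 312 and keeps 400 − 312 = 88.
So by rejecting in round 1, the plaintiff gets 88 next round, worth 0.83 × 88 = 73.04 now.
Offer 97 ≥ 73.04, so the plaintiff accepts.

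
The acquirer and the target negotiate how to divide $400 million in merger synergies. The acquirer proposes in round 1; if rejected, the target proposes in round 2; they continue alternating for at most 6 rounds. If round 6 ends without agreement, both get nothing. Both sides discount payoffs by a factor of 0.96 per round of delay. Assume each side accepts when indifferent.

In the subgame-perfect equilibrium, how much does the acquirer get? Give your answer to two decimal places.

Round 6 (the target proposes): rejection yields 0 for the acquirer; the target offers 0 and keeps 400.
Round 5 (the acquirer proposes): the target can get 400 next round, worth 0.96 × 400 = 384 now; the acquirer offers that and keeps 16.
Round 4 (the target proposes): the acquirer can get 16 next round, worth 0.96 × 16 = 15.36 now. The target offers 15.36 and keeps 400 − 15.36 = 384.64.
Round 3 (the acquirer proposes): the target can get 384.64 next round, worth 0.96 × 384.64 = 369.2544 now; the acquirer offers that and keeps 30.7456.
Round 2 (the target proposes): the acquirer can get 30.7456 next round, worth 0.96 × 30.7456 = 29.515776 now; the target offers that and keeps 370.484224.
Round 1 (the acquirer proposes): the target can get 370.484224 next round, worth 0.96 × 370.484224 = 355.66485504 now; the acquirer offers that and keeps 44.33514496.

44.34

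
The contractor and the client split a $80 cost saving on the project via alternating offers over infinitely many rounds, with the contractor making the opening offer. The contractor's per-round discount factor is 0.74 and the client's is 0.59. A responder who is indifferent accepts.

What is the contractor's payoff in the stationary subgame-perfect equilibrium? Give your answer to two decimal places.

Let x be the contractor's share when the contractor proposes and y be the client's share when the client proposes.
The client accepts iff offered ≥ 0.59·y, so x = 80 − 0.59y. Symmetrically y = 80 − 0.74x.
Substituting: x = 80 − 0.59(80 − 0.74x), giving x(1 − 0.74·0.59) = 80(1 − 0.59).
So x = 80 × 0.41 / 0.5634 ≈ 58.2180, and the client receives 80 − x ≈ 21.7820.

58.22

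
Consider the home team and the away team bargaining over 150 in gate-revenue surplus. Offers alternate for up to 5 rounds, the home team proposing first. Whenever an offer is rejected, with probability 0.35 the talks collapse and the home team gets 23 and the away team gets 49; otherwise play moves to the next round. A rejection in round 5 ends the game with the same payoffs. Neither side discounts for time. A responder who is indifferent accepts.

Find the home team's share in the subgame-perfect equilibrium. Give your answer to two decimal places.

75.76

By backward induction:
Round 5 (the home team proposes): the away team gets 49 if talks fail, so the home team offers 49 and keeps 101.
Round 4 (the away team proposes): rejecting gives the home team an expected 0.65 × 101 + 0.35 × 23 = 73.7; the away team offers that and keeps 76.3.
Round 3 (the home team proposes): rejecting gives the away team an expected 0.65 × 76.3 + 0.35 × 49 = 66.745, so the home team offers 66.745, keeping 83.255.
Round 2 (the away team proposes): rejecting gives the home team an expected 0.65 × 83.255 + 0.35 × 23 = 62.16575. The away team offers 62.16575 and keeps 150 − 62.16575 = 87.83425.
Round 1 (the home team proposes): rejecting gives the away team an expected 0.65 × 87.83425 + 0.35 × 49 = 74.2422625, so the home team offers 74.2422625, keeping 75.7577375.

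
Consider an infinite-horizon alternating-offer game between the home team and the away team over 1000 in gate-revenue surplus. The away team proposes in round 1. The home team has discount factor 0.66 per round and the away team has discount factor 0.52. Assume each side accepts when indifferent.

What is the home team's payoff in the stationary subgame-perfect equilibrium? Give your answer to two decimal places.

482.34

When the away team proposes, the home team accepts any offer worth at least 0.66 times what the home team would get by proposing next round; and vice versa.
This gives x = 1000 − 0.66y and y = 1000 − 0.52x, where x and y are each side's share when it proposes.
Hence (1 − 0.66·0.52)x = 1000(1 − 0.66), i.e. 0.6568·x = 340.
x ≈ 517.6614; the home team's share is 1000 − x ≈ 482.3386.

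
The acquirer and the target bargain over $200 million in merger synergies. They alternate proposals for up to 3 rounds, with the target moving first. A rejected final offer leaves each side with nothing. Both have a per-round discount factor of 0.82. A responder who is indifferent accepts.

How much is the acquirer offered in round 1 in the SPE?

29.52

Round 3 (the target proposes): rejection yields 0 for the acquirer; the target offers 0 and keeps 200.
Round 2 (the acquirer proposes): the target can get 200 next round, worth 0.82 × 200 = 164 now; the acquirer offers that and keeps 36.
Round 1 (the target proposes): the acquirer can get 36 next round, worth 0.82 × 36 = 29.52 now. The target offers 29.52 and keeps 200 − 29.52 = 170.48.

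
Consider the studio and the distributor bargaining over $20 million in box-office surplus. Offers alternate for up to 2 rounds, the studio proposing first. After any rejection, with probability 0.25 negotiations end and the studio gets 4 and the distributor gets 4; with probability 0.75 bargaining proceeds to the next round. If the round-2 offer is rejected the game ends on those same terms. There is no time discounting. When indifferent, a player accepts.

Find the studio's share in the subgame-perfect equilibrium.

7

Round 2 (the distributor proposes): the studio gets 4 if talks fail, so the distributor offers 4 and keeps 16.
Round 1 (the studio proposes): rejecting gives the distributor an expected 0.75 × 16 + 0.25 × 4 = 13; the studio offers that and keeps 7.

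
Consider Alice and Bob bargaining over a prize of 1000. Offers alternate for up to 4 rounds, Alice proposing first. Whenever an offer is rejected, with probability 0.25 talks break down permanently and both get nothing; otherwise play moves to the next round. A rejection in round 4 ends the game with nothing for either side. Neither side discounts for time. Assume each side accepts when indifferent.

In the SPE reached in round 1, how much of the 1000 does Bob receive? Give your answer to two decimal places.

Round 4 (Bob proposes): rejection yields 0 for Alice; Bob offers 0 and keeps 1000.
Round 3 (Alice proposes): rejecting gives Bob an expected 0.75 × 1000 = 750, so Alice offers 750, keeping 250.
Round 2 (Bob proposes): rejecting gives Alice an expected 0.75 × 250 = 187.5; Bob offers that and keeps 812.5.
Round 1 (Alice proposes): rejecting gives Bob an expected 0.75 × 812.5 = 609.375, so Alice offers 609.375, keeping 390.625.

609.38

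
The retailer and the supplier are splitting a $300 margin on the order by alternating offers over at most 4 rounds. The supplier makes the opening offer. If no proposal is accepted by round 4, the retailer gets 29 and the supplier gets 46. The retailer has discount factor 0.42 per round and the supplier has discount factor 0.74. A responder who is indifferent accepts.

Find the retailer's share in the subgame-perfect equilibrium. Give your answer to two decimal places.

65.92

Round 4 (the retailer proposes): the supplier gets 46 if talks fail, so the retailer offers 46 and keeps 254.
Round 3 (the supplier proposes): the retailer can get 254 next round, worth 0.42 × 254 = 106.68 now, so the supplier offers 106.68, keeping 193.32.
Round 2 (the retailer proposes): the supplier can get 193.32 next round, worth 0.74 × 193.32 = 143.0568 now. The retailer offers 143.0568 and keeps 300 − 143.0568 = 156.9432.
Round 1 (the supplier proposes): the retailer can get 156.9432 next round, worth 0.42 × 156.9432 = 65.916144 now, so the supplier offers 65.916144, keeping 234.083856.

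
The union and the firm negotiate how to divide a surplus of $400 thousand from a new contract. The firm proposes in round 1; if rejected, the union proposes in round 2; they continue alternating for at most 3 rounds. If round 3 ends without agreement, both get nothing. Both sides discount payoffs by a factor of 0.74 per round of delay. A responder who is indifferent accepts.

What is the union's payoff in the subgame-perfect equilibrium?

Round 3 (the firm proposes): the union will accept anything ≥ 0, so the firm offers 0 and keeps 400.
Round 2 (the union proposes): the firm can get 400 next round, worth 0.74 × 400 = 296 now; the union offers that and keeps 104.
Round 1 (the firm proposes): the union can get 104 next round, worth 0.74 × 104 = 76.96 now; the firm offers that and keeps 323.04.

76.96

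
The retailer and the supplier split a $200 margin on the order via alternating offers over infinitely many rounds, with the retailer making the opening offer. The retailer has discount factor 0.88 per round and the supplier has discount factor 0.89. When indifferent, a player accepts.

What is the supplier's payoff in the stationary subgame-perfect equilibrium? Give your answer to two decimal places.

When the retailer proposes, the supplier accepts any offer worth at least 0.89 times what the supplier would get by proposing next round; and vice versa.
This gives x = 200 − 0.89y and y = 200 − 0.88x, where x and y are each side's share when it proposes.
Hence (1 − 0.89·0.88)x = 200(1 − 0.89), i.e. 0.2168·x = 22.
x ≈ 101.4760; the supplier's share is 200 − x ≈ 98.5240.

98.52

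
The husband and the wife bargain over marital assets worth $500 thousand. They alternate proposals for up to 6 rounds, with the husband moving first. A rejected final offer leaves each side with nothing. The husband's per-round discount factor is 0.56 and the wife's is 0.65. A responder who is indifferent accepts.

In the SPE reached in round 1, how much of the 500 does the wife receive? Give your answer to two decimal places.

238.11

Round 6 (the wife proposes): rejection yields 0 for the husband; the wife offers 0 and keeps 500.
Round 5 (the husband proposes): the wife can get 500 next round, worth 0.65 × 500 = 325 now; the husband offers that and keeps 175.
Round 4 (the wife proposes): the husband can get 175 next round, worth 0.56 × 175 = 98 now, so the wife offers 98, keeping 402.
Round 3 (the husband proposes): the wife can get 402 next round, worth 0.65 × 402 = 261.3 now. The husband offers 261.3 and keeps 500 − 261.3 = 238.7.
Round 2 (the wife proposes): the husband can get 238.7 next round, worth 0.56 × 238.7 = 133.672 now, so the wife offers 133.672, keeping 366.328.
Round 1 (the husband proposes): the wife can get 366.328 next round, worth 0.65 × 366.328 = 238.1132 now, so the husband offers 238.1132, keeping 261.8868.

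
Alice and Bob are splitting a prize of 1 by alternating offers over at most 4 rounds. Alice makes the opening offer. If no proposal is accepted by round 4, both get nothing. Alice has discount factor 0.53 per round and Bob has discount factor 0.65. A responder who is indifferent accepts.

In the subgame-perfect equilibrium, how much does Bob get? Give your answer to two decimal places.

0.53

Round 4 (Bob proposes): Alice will accept anything ≥ 0, so Bob offers 0 and keeps 1.
Round 3 (Alice proposes): Bob can get 1 next round, worth 0.65 × 1 = 0.65 now; Alice offers that and keeps 0.35.
Round 2 (Bob proposes): Alice can get 0.35 next round, worth 0.53 × 0.35 = 0.1855 now, so Bob offers 0.1855, keeping 0.8145.
Round 1 (Alice proposes): Bob can get 0.8145 next round, worth 0.65 × 0.8145 = 0.529425 now. Alice offers 0.529425 and keeps 1 − 0.529425 = 0.470575.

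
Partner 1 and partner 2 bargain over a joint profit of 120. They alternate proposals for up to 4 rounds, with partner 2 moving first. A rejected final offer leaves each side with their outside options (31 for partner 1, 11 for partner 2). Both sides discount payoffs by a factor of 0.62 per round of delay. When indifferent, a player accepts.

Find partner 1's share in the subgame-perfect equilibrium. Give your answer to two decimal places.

54.25

Round 4 (partner 1 proposes): partner 2 gets 11 if talks fail, so partner 1 offers 11 and keeps 109.
Round 3 (partner 2 proposes): partner 1 can get 109 next round, worth 0.62 × 109 = 67.58 now. Partner 2 offers 67.58 and keeps 120 − 67.58 = 52.42.
Round 2 (partner 1 proposes): partner 2 can get 52.42 next round, worth 0.62 × 52.42 = 32.5004 now. Partner 1 offers 32.5004 and keeps 120 − 32.5004 = 87.4996.
Round 1 (partner 2 proposes): partner 1 can get 87.4996 next round, worth 0.62 × 87.4996 = 54.249752 now. Partner 2 offers 54.249752 and keeps 120 − 54.249752 = 65.750248.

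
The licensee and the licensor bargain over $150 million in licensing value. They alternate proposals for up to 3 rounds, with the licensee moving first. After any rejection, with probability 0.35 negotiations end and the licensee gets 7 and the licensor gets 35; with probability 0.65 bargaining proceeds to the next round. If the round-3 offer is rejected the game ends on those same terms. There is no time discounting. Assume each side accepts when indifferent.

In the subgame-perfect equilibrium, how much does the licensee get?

90.43

Round 3 (the licensee proposes): the licensor gets 35 if talks fail, so the licensee offers 35 and keeps 115.
Round 2 (the licensor proposes): rejecting gives the licensee an expected 0.65 × 115 + 0.35 × 7 = 77.2, so the licensor offers 77.2, keeping 72.8.
Round 1 (the licensee proposes): rejecting gives the licensor an expected 0.65 × 72.8 + 0.35 × 35 = 59.57. The licensee offers 59.57 and keeps 150 − 59.57 = 90.43.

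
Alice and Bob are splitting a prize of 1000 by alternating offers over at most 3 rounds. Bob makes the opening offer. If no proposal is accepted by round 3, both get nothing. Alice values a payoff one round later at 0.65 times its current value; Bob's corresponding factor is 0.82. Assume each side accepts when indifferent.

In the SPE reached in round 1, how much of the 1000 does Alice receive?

117

By backward induction:
Round 3 (Bob proposes): rejection yields 0 for Alice; Bob offers 0 and keeps 1000.
Round 2 (Alice proposes): Bob can get 1000 next round, worth 0.82 × 1000 = 820 now. Alice offers 820 and keeps 1000 − 820 = 180.
Round 1 (Bob proposes): Alice can get 180 next round, worth 0.65 × 180 = 117 now, so Bob offers 117, keeping 883.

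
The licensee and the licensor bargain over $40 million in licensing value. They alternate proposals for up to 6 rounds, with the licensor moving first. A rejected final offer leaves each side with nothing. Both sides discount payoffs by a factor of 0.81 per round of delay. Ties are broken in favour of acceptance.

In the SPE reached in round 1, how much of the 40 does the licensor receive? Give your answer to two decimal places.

15.86

By backward induction:
Round 6 (the licensee proposes): the licensor will accept anything ≥ 0, so the licensee offers 0 and keeps 40.
Round 5 (the licensor proposes): the licensee can get 40 next round, worth 0.81 × 40 = 32.4 now; the licensor offers that and keeps 7.6.
Round 4 (the licensee proposes): the licensor can get 7.6 next round, worth 0.81 × 7.6 = 6.156 now; the licensee offers that and keeps 33.844.
Round 3 (the licensor proposes): the licensee can get 33.844 next round, worth 0.81 × 33.844 = 27.41364 now, so the licensor offers 27.41364, keeping 12.58636.
Round 2 (the licensee proposes): the licensor can get 12.58636 next round, worth 0.81 × 12.58636 = 10.1949516 now, so the licensee offers 10.1949516, keeping 29.8050484.
Round 1 (the licensor proposes): the licensee can get 29.8050484 next round, worth 0.81 × 29.8050484 = 24.142089204 now. The licensor offers 24.142089204 and keeps 40 − 24.142089204 = 15.857910796.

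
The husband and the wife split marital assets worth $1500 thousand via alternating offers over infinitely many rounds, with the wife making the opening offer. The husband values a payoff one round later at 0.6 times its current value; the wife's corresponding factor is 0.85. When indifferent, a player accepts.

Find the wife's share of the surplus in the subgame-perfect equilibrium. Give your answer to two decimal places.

1224.49

Let x be the wife's share when the wife proposes and y be the husband's share when the husband proposes.
The husband accepts iff offered ≥ 0.6·y, so x = 1500 − 0.6y. Symmetrically y = 1500 − 0.85x.
Substituting: x = 1500 − 0.6(1500 − 0.85x), giving x(1 − 0.85·0.6) = 1500(1 − 0.6).
So x = 1500 × 0.4 / 0.49 ≈ 1224.4898, and the husband receives 1500 − x ≈ 275.5102.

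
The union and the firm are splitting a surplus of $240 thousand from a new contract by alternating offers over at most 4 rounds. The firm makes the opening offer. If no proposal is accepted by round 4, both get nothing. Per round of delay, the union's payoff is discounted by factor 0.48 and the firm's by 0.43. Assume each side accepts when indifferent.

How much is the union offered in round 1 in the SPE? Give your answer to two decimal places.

89.44

Round 4 (the union proposes): the firm will accept anything ≥ 0, so the union offers 0 and keeps 240.
Round 3 (the firm proposes): the union can get 240 next round, worth 0.48 × 240 = 115.2 now. The firm offers 115.2 and keeps 240 − 115.2 = 124.8.
Round 2 (the union proposes): the firm can get 124.8 next round, worth 0.43 × 124.8 = 53.664 now. The union offers 53.664 and keeps 240 − 53.664 = 186.336.
Round 1 (the firm proposes): the union can get 186.336 next round, worth 0.48 × 186.336 = 89.44128 now. The firm offers 89.44128 and keeps 240 − 89.44128 = 150.55872.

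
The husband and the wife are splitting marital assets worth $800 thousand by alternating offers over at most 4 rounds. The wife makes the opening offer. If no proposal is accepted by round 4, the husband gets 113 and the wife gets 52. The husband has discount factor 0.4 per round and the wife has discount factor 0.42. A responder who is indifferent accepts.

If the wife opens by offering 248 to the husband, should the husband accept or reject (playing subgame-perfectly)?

Accept

Round 4 (the husband proposes): the wife gets 52 if talks fail, so the husband offers 52 and keeps 748.
Round 3 (the wife proposes): the husband can get 748 next round, worth 0.4 × 748 = 299.2 now. The wife offers 299.2 and keeps 800 − 299.2 = 500.8.
Round 2 (the husband proposes): the wife can get 500.8 next round, worth 0.42 × 500.8 = 210.336 now, so the husband offers 210.336, keeping 589.664.
So by rejecting in round 1, the husband gets 589.664 next round, worth 0.4 × 589.664 = 235.8656 now.
Offer 248 ≥ 235.8656, so the husband accepts.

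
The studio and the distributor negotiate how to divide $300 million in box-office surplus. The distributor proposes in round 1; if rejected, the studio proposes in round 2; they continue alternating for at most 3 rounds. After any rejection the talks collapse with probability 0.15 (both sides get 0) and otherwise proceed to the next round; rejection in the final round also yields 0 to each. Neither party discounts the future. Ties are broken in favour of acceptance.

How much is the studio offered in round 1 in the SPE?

38.25

By backward induction:
Round 3 (the distributor proposes): the studio will accept anything ≥ 0, so the distributor offers 0 and keeps 300.
Round 2 (the studio proposes): rejecting gives the distributor an expected 0.85 × 300 = 255, so the studio offers 255, keeping 45.
Round 1 (the distributor proposes): rejecting gives the studio an expected 0.85 × 45 = 38.25, so the distributor offers 38.25, keeping 261.75.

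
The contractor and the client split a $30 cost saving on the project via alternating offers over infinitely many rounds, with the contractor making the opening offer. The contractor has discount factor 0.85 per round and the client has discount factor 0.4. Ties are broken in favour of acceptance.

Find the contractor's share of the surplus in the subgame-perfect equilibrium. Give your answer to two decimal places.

When the contractor proposes, the client accepts any offer worth at least 0.4 times what the client would get by proposing next round; and vice versa.
This gives x = 30 − 0.4y and y = 30 − 0.85x, where x and y are each side's share when it proposes.
Hence (1 − 0.4·0.85)x = 30(1 − 0.4), i.e. 0.66·x = 18.
x ≈ 27.2727; the client's share is 30 − x ≈ 2.7273.

27.27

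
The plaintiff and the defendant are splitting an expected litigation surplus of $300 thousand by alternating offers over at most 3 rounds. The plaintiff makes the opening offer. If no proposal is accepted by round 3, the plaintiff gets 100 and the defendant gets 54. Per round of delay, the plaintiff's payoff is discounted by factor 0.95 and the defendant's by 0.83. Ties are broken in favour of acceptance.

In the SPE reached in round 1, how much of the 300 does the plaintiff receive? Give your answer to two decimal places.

Round 3 (the plaintiff proposes): the defendant gets 54 if talks fail, so the plaintiff offers 54 and keeps 246.
Round 2 (the defendant proposes): the plaintiff can get 246 next round, worth 0.95 × 246 = 233.7 now. The defendant offers 233.7 and keeps 300 − 233.7 = 66.3.
Round 1 (the plaintiff proposes): the defendant can get 66.3 next round, worth 0.83 × 66.3 = 55.029 now, so the plaintiff offers 55.029, keeping 244.971.

244.97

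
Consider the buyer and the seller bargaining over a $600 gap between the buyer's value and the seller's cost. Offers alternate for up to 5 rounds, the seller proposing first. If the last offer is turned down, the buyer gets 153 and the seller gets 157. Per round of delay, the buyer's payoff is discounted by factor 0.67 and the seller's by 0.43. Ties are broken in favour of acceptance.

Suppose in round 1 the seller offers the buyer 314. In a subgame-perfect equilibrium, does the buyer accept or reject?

Round 5 (the seller proposes): the buyer gets 153 if talks fail, so the seller offers 153 and keeps 447.
Round 4 (the buyer proposes): the seller can get 447 next round, worth 0.43 × 447 = 192.21 now, so the buyer offers 192.21, keeping 407.79.
Round 3 (the seller proposes): the buyer can get 407.79 next round, worth 0.67 × 407.79 = 273.2193 now; the seller offers that and keeps 326.7807.
Round 2 (the buyer proposes): the seller can get 326.7807 next round, worth 0.43 × 326.7807 = 140.515701 now; the buyer offers that and keeps 459.484299.
So by rejecting in round 1, the buyer gets 459.484299 next round, worth 0.67 × 459.484299 = 307.85448033 now.
Offer 314 ≥ 307.85448033, so the buyer accepts.

Accept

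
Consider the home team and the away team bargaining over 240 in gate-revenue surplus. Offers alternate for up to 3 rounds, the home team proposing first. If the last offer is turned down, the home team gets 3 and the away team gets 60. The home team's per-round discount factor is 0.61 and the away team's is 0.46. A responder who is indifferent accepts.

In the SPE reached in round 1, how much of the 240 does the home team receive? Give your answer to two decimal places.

Round 3 (the home team proposes): the away team gets 60 if talks fail, so the home team offers 60 and keeps 180.
Round 2 (the away team proposes): the home team can get 180 next round, worth 0.61 × 180 = 109.8 now. The away team offers 109.8 and keeps 240 − 109.8 = 130.2.
Round 1 (the home team proposes): the away team can get 130.2 next round, worth 0.46 × 130.2 = 59.892 now. The home team offers 59.892 and keeps 240 − 59.892 = 180.108.

180.11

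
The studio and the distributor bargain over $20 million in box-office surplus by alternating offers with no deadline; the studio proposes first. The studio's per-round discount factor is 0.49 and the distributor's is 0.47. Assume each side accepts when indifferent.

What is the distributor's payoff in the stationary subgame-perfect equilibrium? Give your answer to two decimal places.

6.23

In a stationary SPE each proposer offers the other exactly their discounted continuation value.
If the studio keeps x when proposing and the distributor keeps y when proposing, then x = 20 − 0.47y and y = 20 − 0.49x.
Solving: x = 20(1 − 0.47) / (1 − 0.49·0.47) = 10.6 / 0.7697 ≈ 13.7716.
The distributor gets 20 − 13.7716 ≈ 6.2284.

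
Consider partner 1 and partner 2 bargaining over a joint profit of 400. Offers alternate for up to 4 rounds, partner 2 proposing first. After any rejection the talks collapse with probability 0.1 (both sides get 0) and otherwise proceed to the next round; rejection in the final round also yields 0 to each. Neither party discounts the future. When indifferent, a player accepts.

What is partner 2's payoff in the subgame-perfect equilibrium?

72.4

Round 4 (partner 1 proposes): rejection yields 0 for partner 2; partner 1 offers 0 and keeps 400.
Round 3 (partner 2 proposes): rejecting gives partner 1 an expected 0.9 × 400 = 360, so partner 2 offers 360, keeping 40.
Round 2 (partner 1 proposes): rejecting gives partner 2 an expected 0.9 × 40 = 36; partner 1 offers that and keeps 364.
Round 1 (partner 2 proposes): rejecting gives partner 1 an expected 0.9 × 364 = 327.6, so partner 2 offers 327.6, keeping 72.4.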